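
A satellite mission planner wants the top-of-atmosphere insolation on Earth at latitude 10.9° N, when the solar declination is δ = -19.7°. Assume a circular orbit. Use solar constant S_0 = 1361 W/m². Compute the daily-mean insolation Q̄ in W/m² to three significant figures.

Q̄ ≈ 358 W/m²

cos h₀ = −tan(+10.9°) tan(-19.700°) = 0.0689, h₀ = 1.5018 rad.
Bracket: h₀ sin ϕ sin δ + cos ϕ cos δ sin h₀ = 1.5018×0.18910×-0.33710 + 0.98196×0.94147×0.99762 = -0.095733 + 0.922286 = 0.826553.
Q̄ = (S_0/π) × [bracket] = (1361/π) × 0.826553 = 358.1 W/m².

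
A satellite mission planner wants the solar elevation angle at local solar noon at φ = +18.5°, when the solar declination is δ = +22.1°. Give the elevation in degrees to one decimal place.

86.4°

At local noon the hour angle is zero, so the zenith angle equals |φ − δ| = |+18.5° − (+22.100°)| = 3.600°.
Elevation = 90° − 3.600° = 86.4°.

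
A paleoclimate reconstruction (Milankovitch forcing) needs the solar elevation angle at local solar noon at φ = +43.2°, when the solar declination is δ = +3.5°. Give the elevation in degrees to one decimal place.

At local noon the hour angle is zero, so the zenith angle equals |φ − δ| = |+43.2° − (+3.500°)| = 39.700°.
Elevation = 90° − 39.700° = 50.3°.

50.3°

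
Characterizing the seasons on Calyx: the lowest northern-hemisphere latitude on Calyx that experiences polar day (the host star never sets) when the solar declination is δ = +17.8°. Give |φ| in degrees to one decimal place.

|φ| = 72.2°

Polar day requires cos H₀ = −tan φ tan δ ≤ −1, i.e. tan φ tan δ ≥ 1.
The boundary is |tan φ| · |tan δ| = 1, so |φ| = 90° − |δ| = 90° − 17.8° = 72.2° in the northern hemisphere.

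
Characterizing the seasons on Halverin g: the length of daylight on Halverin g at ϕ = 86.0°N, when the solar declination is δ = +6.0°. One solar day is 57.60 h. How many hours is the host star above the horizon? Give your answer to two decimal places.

Sunrise equation: cos h₀ = −tan ϕ · tan δ = -1.5031 ≤ −1, so the host star never sets (polar day) and h₀ = π.
Daylight = 2h₀/(2π) × 57.60 h = (3.1416/π) × 57.60 = 57.60 h.

57.60 h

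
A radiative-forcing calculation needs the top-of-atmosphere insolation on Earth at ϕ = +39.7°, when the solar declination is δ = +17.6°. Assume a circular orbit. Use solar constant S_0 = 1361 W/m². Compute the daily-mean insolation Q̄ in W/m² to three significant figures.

Q̄ ≈ 460 W/m²

cos h₀ = −tan(+39.7°) tan(+17.600°) = -0.2634, h₀ = 1.8373 rad.
Bracket: h₀ sin ϕ sin δ + cos ϕ cos δ sin h₀ = 1.8373×0.63877×0.30237 + 0.76940×0.95319×0.96470 = 0.354865 + 0.707496 = 1.062361.
Q̄ = (S_0/π) × [bracket] = (1361/π) × 1.062361 = 460.2 W/m².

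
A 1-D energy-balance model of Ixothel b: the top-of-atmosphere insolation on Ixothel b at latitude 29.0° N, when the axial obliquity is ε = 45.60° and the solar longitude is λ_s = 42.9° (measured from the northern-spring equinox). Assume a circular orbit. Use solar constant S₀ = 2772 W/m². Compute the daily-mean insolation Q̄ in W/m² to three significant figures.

Solar declination: sin δ = sin ε · sin λ_s = sin 45.60° × sin 42.9° = 0.48636, so δ = +29.101°.
cos H₀ = −tan(+29.0°) tan(+29.101°) = -0.3085, H₀ = 1.8845 rad.
Bracket: H₀ sin φ sin δ + cos φ cos δ sin H₀ = 1.8845×0.48481×0.48636 + 0.87462×0.87376×0.95121 = 0.444350 + 0.726922 = 1.171272.
Q̄ = (S₀/π) × [bracket] = (2772/π) × 1.171272 = 1033 W/m².

Q̄ ≈ 1.03e+03 W/m²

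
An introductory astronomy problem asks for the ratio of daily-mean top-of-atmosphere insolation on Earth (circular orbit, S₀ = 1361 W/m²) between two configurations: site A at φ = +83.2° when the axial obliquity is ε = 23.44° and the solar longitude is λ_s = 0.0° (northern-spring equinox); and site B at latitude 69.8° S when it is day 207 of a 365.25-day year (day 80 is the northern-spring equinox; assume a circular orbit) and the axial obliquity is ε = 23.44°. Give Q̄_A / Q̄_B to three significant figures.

— Configuration A (φ=+83.2°):
Solar declination: sin δ = sin ε · sin λ_s = sin 23.44° × sin 0.0° = 0.00000, so δ = +0.000°.
cos H₀ = −tan(+83.2°) tan(+0.000°) = -0.0000, H₀ = 1.5708 rad.
Bracket: H₀ sin φ sin δ + cos φ cos δ sin H₀ = 1.5708×0.99297×0.00000 + 0.11840×1.00000×1.00000 = 0.000000 + 0.118400 = 0.118400.
Q̄ = (S₀/π) × [bracket] = (1361/π) × 0.118400 = 51.293 W/m².
— Configuration B (φ=-69.8°):
Solar longitude: λ_s = 360° × (207 − 80)/365.25 = 125.175°.
sin δ = sin 23.44° × sin 125.175° = 0.32515, so δ = +18.975°.
cos H₀ = −tan(-69.8°) tan(+18.975°) = 0.9345, H₀ = 0.3639 rad.
Bracket: H₀ sin φ sin δ + cos φ cos δ sin H₀ = 0.3639×-0.93849×0.32515 + 0.34530×0.94566×0.35591 = -0.111044 + 0.116218 = 0.005174.
Q̄ = (S₀/π) × [bracket] = (1361/π) × 0.005174 = 2.2415 W/m².
Ratio Q̄_A / Q̄_B = 51.293 / 2.2415 = 22.88.

Q̄_A / Q̄_B ≈ 22.9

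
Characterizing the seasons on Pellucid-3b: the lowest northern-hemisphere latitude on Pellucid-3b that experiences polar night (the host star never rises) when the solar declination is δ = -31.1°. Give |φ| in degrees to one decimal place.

|φ| = 58.9°

Polar night requires cos H₀ = −tan φ tan δ ≥ 1, i.e. tan φ tan δ ≤ −1.
The boundary is |tan φ| · |tan δ| = 1, so |φ| = 90° − |δ| = 90° − 31.1° = 58.9° in the northern hemisphere.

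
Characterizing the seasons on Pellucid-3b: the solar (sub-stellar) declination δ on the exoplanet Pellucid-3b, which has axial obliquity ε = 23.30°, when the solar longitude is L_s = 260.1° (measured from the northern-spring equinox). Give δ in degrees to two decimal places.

sin δ = sin ε · sin L_s = sin 23.30° × sin 260.1° = -0.389656.
δ = arcsin(-0.389656) = -22.93°.

δ = -22.93°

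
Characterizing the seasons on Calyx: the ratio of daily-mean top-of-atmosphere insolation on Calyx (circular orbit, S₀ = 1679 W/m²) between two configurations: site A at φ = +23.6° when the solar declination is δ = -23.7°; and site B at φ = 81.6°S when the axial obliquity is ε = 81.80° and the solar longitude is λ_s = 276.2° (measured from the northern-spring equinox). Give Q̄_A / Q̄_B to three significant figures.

Q̄_A / Q̄_B ≈ 0.197

— Configuration A (φ=+23.6°):
cos H₀ = −tan(+23.6°) tan(-23.700°) = 0.1918, H₀ = 1.3778 rad.
Bracket: H₀ sin φ sin δ + cos φ cos δ sin H₀ = 1.3778×0.40035×-0.40195 + 0.91636×0.91566×0.98144 = -0.221717 + 0.823501 = 0.601784.
Q̄ = (S₀/π) × [bracket] = (1679/π) × 0.601784 = 321.62 W/m².
— Configuration B (φ=-81.6°):
Solar declination: sin δ = sin ε · sin λ_s = sin 81.80° × sin 276.2° = -0.98399, so δ = -79.733°.
cos H₀ = −tan(-81.6°) tan(-79.733°) = -37.3852 ≤ −1 ⇒ polar day, H₀ = π.
Bracket: H₀ sin φ sin δ + cos φ cos δ sin H₀ = 3.1416×-0.98927×-0.98399 + 0.14608×0.17824×0.00000 = 3.058133 + 0.000000 = 3.058133.
Q̄ = (S₀/π) × [bracket] = (1679/π) × 3.058133 = 1634.4 W/m².
Ratio Q̄_A / Q̄_B = 321.62 / 1634.4 = 0.1968.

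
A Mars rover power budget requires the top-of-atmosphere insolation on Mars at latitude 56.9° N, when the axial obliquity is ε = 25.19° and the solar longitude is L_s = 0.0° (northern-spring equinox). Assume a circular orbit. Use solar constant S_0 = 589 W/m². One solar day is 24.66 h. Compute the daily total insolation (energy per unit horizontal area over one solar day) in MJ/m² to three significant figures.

Solar declination: sin δ = sin ε · sin L_s = sin 25.19° × sin 0.0° = 0.00000, so δ = +0.000°.
cos h₀ = −tan(+56.9°) tan(+0.000°) = -0.0000, h₀ = 1.5708 rad.
Bracket: h₀ sin ϕ sin δ + cos ϕ cos δ sin h₀ = 1.5708×0.83772×0.00000 + 0.54610×1.00000×1.00000 = 0.000000 + 0.546100 = 0.546100.
Q̄ = (S_0/π) × [bracket] = (589/π) × 0.546100 = 102.39 W/m².
Daily total = Q̄ × 24.66 h × 3600 s/h = 102.39 × 24.66 × 3600 / 10⁶ = 9.090 MJ/m².

9.09 MJ/m²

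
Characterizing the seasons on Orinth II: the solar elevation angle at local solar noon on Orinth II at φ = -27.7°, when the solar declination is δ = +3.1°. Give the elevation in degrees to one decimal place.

59.2°

At local noon the hour angle is zero, so the zenith angle equals |φ − δ| = |-27.7° − (+3.100°)| = 30.800°.
Elevation = 90° − 30.800° = 59.2°.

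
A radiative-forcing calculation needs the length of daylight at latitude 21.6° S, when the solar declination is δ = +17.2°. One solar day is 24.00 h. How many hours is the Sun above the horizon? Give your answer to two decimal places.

11.06 h

cos H₀ = −tan φ · tan δ = −tan(-21.6°) × tan(+17.200°) = 0.1226, so H₀ = 1.4479 rad = 82.96°.
Daylight = 2H₀/(2π) × 24.00 h = (1.4479/π) × 24.00 = 11.06 h.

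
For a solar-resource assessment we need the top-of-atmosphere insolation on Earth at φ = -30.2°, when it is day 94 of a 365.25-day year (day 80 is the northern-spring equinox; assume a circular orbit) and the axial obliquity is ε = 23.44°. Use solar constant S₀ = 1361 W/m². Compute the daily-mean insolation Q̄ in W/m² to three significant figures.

Solar longitude: λ_s = 360° × (94 − 80)/365.25 = 13.799°.
sin δ = sin 23.44° × sin 13.799° = 0.09488, so δ = +5.444°.
cos H₀ = −tan(-30.2°) tan(+5.444°) = 0.0555, H₀ = 1.5153 rad.
Bracket: H₀ sin φ sin δ + cos φ cos δ sin H₀ = 1.5153×-0.50302×0.09488 + 0.86427×0.99549×0.99846 = -0.072320 + 0.859047 = 0.786727.
Q̄ = (S₀/π) × [bracket] = (1361/π) × 0.786727 = 340.8 W/m².

Q̄ ≈ 341 W/m²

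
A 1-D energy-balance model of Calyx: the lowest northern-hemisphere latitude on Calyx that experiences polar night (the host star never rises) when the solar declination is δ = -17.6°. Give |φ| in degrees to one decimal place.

|φ| = 72.4°

Polar night requires cos H₀ = −tan φ tan δ ≥ 1, i.e. tan φ tan δ ≤ −1.
The boundary is |tan φ| · |tan δ| = 1, so |φ| = 90° − |δ| = 90° − 17.6° = 72.4° in the northern hemisphere.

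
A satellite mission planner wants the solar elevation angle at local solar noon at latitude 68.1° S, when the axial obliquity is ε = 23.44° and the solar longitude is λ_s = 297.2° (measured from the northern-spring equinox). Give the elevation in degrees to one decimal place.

Solar declination: sin δ = sin ε · sin λ_s = sin 23.44° × sin 297.2° = -0.35380, so δ = -20.720°.
At local noon the hour angle is zero, so the zenith angle equals |φ − δ| = |-68.1° − (-20.720°)| = 47.380°.
Elevation = 90° − 47.380° = 42.6°.

42.6°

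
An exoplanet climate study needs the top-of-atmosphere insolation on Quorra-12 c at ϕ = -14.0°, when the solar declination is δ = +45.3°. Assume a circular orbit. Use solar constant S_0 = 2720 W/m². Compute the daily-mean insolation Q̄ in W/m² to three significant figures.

cos h₀ = −tan(-14.0°) tan(+45.300°) = 0.2520, h₀ = 1.3161 rad.
Bracket: h₀ sin ϕ sin δ + cos ϕ cos δ sin h₀ = 1.3161×-0.24192×0.71080 + 0.97030×0.70339×0.96774 = -0.226312 + 0.660482 = 0.434170.
Q̄ = (S_0/π) × [bracket] = (2720/π) × 0.434170 = 375.9 W/m².

Q̄ ≈ 376 W/m²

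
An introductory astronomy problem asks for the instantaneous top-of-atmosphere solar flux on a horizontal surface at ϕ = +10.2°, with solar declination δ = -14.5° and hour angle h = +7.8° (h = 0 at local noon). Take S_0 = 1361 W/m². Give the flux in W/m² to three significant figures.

1.22e+03 W/m²

cos θ_z = sin ϕ sin δ + cos ϕ cos δ cos h = -0.044338 + 0.944031 = 0.899693.
Flux = S_0 · cos θ_z = 1361 × 0.899693 = 1224 W/m².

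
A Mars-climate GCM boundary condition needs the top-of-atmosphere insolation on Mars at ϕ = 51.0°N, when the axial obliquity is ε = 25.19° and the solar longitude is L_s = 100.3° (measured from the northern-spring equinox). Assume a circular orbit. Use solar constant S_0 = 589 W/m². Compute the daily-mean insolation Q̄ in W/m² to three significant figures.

Solar declination: sin δ = sin ε · sin L_s = sin 25.19° × sin 100.3° = 0.41876, so δ = +24.756°.
cos h₀ = −tan(+51.0°) tan(+24.756°) = -0.5695, h₀ = 2.1767 rad.
Bracket: h₀ sin ϕ sin δ + cos ϕ cos δ sin h₀ = 2.1767×0.77715×0.41876 + 0.62932×0.90810×0.82202 = 0.708384 + 0.469773 = 1.178157.
Q̄ = (S_0/π) × [bracket] = (589/π) × 1.178157 = 220.9 W/m².

Q̄ ≈ 221 W/m²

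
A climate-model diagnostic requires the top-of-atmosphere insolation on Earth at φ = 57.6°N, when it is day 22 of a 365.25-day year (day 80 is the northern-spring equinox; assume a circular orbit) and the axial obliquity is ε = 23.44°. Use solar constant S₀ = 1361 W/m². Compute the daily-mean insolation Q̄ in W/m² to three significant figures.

Q̄ ≈ 61.9 W/m²

Solar longitude: λ_s = 360° × (22 − 80)/365.25 = -57.166°, i.e. -57.166° + 360° = 302.834°.
sin δ = sin 23.44° × sin 302.834° = -0.33424, so δ = -19.526°.
cos H₀ = −tan(+57.6°) tan(-19.526°) = 0.5588, H₀ = 0.9778 rad.
Bracket: H₀ sin φ sin δ + cos φ cos δ sin H₀ = 0.9778×0.84433×-0.33424 + 0.53583×0.94249×0.82929 = -0.275944 + 0.418803 = 0.142859.
Q̄ = (S₀/π) × [bracket] = (1361/π) × 0.142859 = 61.89 W/m².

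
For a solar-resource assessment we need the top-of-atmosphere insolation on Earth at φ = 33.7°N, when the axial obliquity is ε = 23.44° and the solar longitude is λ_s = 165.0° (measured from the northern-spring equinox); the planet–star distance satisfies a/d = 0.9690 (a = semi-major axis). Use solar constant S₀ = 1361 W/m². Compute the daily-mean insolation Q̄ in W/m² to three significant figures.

Q̄ ≈ 374 W/m²

Solar declination: sin δ = sin ε · sin λ_s = sin 23.44° × sin 165.0° = 0.10296, so δ = +5.909°.
cos H₀ = −tan(+33.7°) tan(+5.909°) = -0.0690, H₀ = 1.6399 rad.
Bracket: H₀ sin φ sin δ + cos φ cos δ sin H₀ = 1.6399×0.55484×0.10296 + 0.83195×0.99469×0.99761 = 0.093681 + 0.825555 = 0.919236.
Inverse-square distance factor (a/d)² = 0.9690² = 0.938961.
Q̄ = (S₀/π) × 0.938961 × [bracket] = (1361/π) × 0.938961 × 0.919236 = 373.9 W/m².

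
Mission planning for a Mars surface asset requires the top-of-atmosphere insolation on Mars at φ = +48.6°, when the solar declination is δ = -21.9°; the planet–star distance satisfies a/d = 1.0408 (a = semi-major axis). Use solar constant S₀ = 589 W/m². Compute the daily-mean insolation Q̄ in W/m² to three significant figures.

Q̄ ≈ 48.6 W/m²

cos H₀ = −tan(+48.6°) tan(-21.900°) = 0.4560, H₀ = 1.0973 rad.
Bracket: H₀ sin φ sin δ + cos φ cos δ sin H₀ = 1.0973×0.75011×-0.37299 + 0.66131×0.92784×0.88999 = -0.307006 + 0.546089 = 0.239083.
Inverse-square distance factor (a/d)² = 1.0408² = 1.083265.
Q̄ = (S₀/π) × 1.083265 × [bracket] = (589/π) × 1.083265 × 0.239083 = 48.56 W/m².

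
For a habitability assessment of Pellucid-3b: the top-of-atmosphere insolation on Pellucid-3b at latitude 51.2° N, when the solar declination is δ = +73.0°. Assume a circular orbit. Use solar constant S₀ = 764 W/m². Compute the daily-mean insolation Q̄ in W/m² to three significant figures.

Q̄ ≈ 569 W/m²

cos H₀ = −tan(+51.2°) tan(+73.000°) = -4.0681 ≤ −1 ⇒ polar day, H₀ = π.
Bracket: H₀ sin φ sin δ + cos φ cos δ sin H₀ = 3.1416×0.77934×0.95630 + 0.62660×0.29237×0.00000 = 2.341381 + 0.000000 = 2.341381.
Q̄ = (S₀/π) × [bracket] = (764/π) × 2.341381 = 569.4 W/m².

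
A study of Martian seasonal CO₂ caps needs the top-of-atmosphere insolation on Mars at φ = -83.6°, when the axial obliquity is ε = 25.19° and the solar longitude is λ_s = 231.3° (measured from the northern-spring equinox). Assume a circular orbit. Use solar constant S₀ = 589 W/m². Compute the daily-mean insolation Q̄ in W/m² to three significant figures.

Solar declination: sin δ = sin ε · sin λ_s = sin 25.19° × sin 231.3° = -0.33217, so δ = -19.400°.
cos H₀ = −tan(-83.6°) tan(-19.400°) = -3.1396 ≤ −1 ⇒ polar day, H₀ = π.
Bracket: H₀ sin φ sin δ + cos φ cos δ sin H₀ = 3.1416×-0.99377×-0.33217 + 0.11147×0.94322×0.00000 = 1.037044 + 0.000000 = 1.037044.
Q̄ = (S₀/π) × [bracket] = (589/π) × 1.037044 = 194.4 W/m².

Q̄ ≈ 194 W/m²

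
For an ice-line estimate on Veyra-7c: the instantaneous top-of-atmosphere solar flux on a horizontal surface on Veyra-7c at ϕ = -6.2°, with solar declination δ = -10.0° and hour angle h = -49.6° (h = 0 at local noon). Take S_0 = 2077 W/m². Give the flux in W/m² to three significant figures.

1.36e+03 W/m²

cos θ_z = sin ϕ sin δ + cos ϕ cos δ cos h = 0.018754 + 0.634540 = 0.653294.
Flux = S_0 · cos θ_z = 2077 × 0.653294 = 1357 W/m².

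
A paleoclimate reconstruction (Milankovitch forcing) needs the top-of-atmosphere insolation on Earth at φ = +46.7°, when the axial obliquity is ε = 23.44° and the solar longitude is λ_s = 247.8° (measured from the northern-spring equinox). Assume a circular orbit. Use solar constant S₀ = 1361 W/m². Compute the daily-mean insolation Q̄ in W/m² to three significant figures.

Q̄ ≈ 119 W/m²

Solar declination: sin δ = sin ε · sin λ_s = sin 23.44° × sin 247.8° = -0.36830, so δ = -21.611°.
cos H₀ = −tan(+46.7°) tan(-21.611°) = 0.4204, H₀ = 1.1369 rad.
Bracket: H₀ sin φ sin δ + cos φ cos δ sin H₀ = 1.1369×0.72777×-0.36830 + 0.68582×0.92971×0.90735 = -0.304732 + 0.578539 = 0.273807.
Q̄ = (S₀/π) × [bracket] = (1361/π) × 0.273807 = 118.6 W/m².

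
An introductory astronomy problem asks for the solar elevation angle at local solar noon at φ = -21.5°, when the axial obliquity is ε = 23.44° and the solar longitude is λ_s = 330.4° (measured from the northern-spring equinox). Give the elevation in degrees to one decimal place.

Solar declination: sin δ = sin ε · sin λ_s = sin 23.44° × sin 330.4° = -0.19648, so δ = -11.331°.
At local noon the hour angle is zero, so the zenith angle equals |φ − δ| = |-21.5° − (-11.331°)| = 10.169°.
Elevation = 90° − 10.169° = 79.8°.

79.8°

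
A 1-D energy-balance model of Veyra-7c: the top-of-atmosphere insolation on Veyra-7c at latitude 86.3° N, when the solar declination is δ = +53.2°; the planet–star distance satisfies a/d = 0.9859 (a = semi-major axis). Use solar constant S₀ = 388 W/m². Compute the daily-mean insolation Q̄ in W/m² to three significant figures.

cos H₀ = −tan(+86.3°) tan(+53.200°) = -20.6709 ≤ −1 ⇒ polar day, H₀ = π.
Bracket: H₀ sin φ sin δ + cos φ cos δ sin H₀ = 3.1416×0.99792×0.80073 + 0.06453×0.59902×0.00000 = 2.510341 + 0.000000 = 2.510341.
Inverse-square distance factor (a/d)² = 0.9859² = 0.971999.
Q̄ = (S₀/π) × 0.971999 × [bracket] = (388/π) × 0.971999 × 2.510341 = 301.4 W/m².

Q̄ ≈ 301 W/m²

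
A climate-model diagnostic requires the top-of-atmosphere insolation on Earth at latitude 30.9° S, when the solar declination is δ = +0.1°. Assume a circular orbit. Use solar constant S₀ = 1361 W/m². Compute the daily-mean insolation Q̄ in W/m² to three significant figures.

cos H₀ = −tan(-30.9°) tan(+0.100°) = 0.0010, H₀ = 1.5698 rad.
Bracket: H₀ sin φ sin δ + cos φ cos δ sin H₀ = 1.5698×-0.51354×0.00175 + 0.85806×1.00000×1.00000 = -0.001411 + 0.858060 = 0.856649.
Q̄ = (S₀/π) × [bracket] = (1361/π) × 0.856649 = 371.1 W/m².

Q̄ ≈ 371 W/m²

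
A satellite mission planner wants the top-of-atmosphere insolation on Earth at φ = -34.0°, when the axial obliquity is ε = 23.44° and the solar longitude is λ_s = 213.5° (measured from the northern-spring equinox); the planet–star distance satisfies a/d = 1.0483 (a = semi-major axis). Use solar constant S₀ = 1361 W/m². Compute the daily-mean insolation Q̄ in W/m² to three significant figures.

Solar declination: sin δ = sin ε · sin λ_s = sin 23.44° × sin 213.5° = -0.21955, so δ = -12.683°.
cos H₀ = −tan(-34.0°) tan(-12.683°) = -0.1518, H₀ = 1.7232 rad.
Bracket: H₀ sin φ sin δ + cos φ cos δ sin H₀ = 1.7232×-0.55919×-0.21955 + 0.82904×0.97560×0.98841 = 0.211558 + 0.799437 = 1.010995.
Inverse-square distance factor (a/d)² = 1.0483² = 1.098933.
Q̄ = (S₀/π) × 1.098933 × [bracket] = (1361/π) × 1.098933 × 1.010995 = 481.3 W/m².

Q̄ ≈ 481 W/m²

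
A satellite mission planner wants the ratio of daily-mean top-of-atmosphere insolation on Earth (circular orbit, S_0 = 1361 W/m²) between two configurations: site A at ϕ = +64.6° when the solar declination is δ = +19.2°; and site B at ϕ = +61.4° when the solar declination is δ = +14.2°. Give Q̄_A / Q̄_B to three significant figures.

Q̄_A / Q̄_B ≈ 1.16

— Configuration A (ϕ=+64.6°):
cos h₀ = −tan(+64.6°) tan(+19.200°) = -0.7334, h₀ = 2.3941 rad.
Bracket: h₀ sin ϕ sin δ + cos ϕ cos δ sin h₀ = 2.3941×0.90334×0.32887 + 0.42894×0.94438×0.67981 = 0.711243 + 0.275379 = 0.986622.
Q̄ = (S_0/π) × [bracket] = (1361/π) × 0.986622 = 427.42 W/m².
— Configuration B (ϕ=+61.4°):
cos h₀ = −tan(+61.4°) tan(+14.200°) = -0.4641, h₀ = 2.0534 rad.
Bracket: h₀ sin ϕ sin δ + cos ϕ cos δ sin h₀ = 2.0534×0.87798×0.24531 + 0.47869×0.96945×0.88578 = 0.442256 + 0.411060 = 0.853316.
Q̄ = (S_0/π) × [bracket] = (1361/π) × 0.853316 = 369.67 W/m².
Ratio Q̄_A / Q̄_B = 427.42 / 369.67 = 1.156.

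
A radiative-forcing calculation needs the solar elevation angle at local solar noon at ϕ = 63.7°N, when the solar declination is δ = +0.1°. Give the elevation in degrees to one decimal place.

At local noon the hour angle is zero, so the zenith angle equals |ϕ − δ| = |+63.7° − (+0.100°)| = 63.600°.
Elevation = 90° − 63.600° = 26.4°.

26.4°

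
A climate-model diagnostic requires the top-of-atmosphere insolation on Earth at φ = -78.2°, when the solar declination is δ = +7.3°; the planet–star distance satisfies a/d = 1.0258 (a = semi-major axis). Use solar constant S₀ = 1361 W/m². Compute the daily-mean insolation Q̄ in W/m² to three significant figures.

cos H₀ = −tan(-78.2°) tan(+7.300°) = 0.6132, H₀ = 0.9107 rad.
Bracket: H₀ sin φ sin δ + cos φ cos δ sin H₀ = 0.9107×-0.97887×0.12706 + 0.20450×0.99189×0.78993 = -0.113269 + 0.160231 = 0.046962.
Inverse-square distance factor (a/d)² = 1.0258² = 1.052266.
Q̄ = (S₀/π) × 1.052266 × [bracket] = (1361/π) × 1.052266 × 0.046962 = 21.41 W/m².

Q̄ ≈ 21.4 W/m²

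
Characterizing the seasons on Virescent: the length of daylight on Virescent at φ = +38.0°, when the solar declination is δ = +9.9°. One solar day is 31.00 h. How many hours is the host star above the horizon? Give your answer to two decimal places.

cos H₀ = −tan φ · tan δ = −tan(+38.0°) × tan(+9.900°) = -0.1364, so H₀ = 1.7076 rad = 97.84°.
Daylight = 2H₀/(2π) × 31.00 h = (1.7076/π) × 31.00 = 16.85 h.

16.85 h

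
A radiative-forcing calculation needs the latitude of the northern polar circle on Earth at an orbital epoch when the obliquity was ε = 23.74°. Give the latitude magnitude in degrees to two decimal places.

The polar circle is the lowest latitude that experiences at least one full rotation of continuous daylight at the northern-summer solstice; it lies at |φ| = 90° − ε = 90° − 23.74° = 66.26°.

66.26°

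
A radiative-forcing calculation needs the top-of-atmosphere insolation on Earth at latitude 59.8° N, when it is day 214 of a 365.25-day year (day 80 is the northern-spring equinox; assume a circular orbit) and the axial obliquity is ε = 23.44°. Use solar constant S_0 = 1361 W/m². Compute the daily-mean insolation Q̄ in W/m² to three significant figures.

Solar longitude: L_s = 360° × (214 − 80)/365.25 = 132.074°.
sin δ = sin 23.44° × sin 132.074° = 0.29527, so δ = +17.174°.
cos h₀ = −tan(+59.8°) tan(+17.174°) = -0.5310, h₀ = 2.1306 rad.
Bracket: h₀ sin ϕ sin δ + cos ϕ cos δ sin h₀ = 2.1306×0.86427×0.29527 + 0.50302×0.95541×0.84737 = 0.543714 + 0.407238 = 0.950952.
Q̄ = (S_0/π) × [bracket] = (1361/π) × 0.950952 = 412.0 W/m².

Q̄ ≈ 412 W/m²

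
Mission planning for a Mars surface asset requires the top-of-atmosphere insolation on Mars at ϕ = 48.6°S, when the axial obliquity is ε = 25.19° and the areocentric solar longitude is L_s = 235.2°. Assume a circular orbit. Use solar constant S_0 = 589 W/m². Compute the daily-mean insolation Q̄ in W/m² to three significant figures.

sin δ = sin 25.19° × sin 235.2° = -0.34950, so δ = -20.457°.
cos h₀ = −tan(-48.6°) tan(-20.457°) = -0.4231, h₀ = 2.0077 rad.
Bracket: h₀ sin ϕ sin δ + cos ϕ cos δ sin h₀ = 2.0077×-0.75011×-0.34950 + 0.66131×0.93694×0.90608 = 0.526346 + 0.561414 = 1.087760.
Q̄ = (S_0/π) × [bracket] = (589/π) × 1.087760 = 203.9 W/m².

Q̄ ≈ 204 W/m²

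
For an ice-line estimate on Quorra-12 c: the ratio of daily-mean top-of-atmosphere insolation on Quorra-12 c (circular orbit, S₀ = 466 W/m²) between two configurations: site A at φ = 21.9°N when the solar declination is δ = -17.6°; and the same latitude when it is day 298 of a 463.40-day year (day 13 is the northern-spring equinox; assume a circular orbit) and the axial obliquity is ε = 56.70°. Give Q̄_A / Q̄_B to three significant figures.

Q̄_A / Q̄_B ≈ 1.50

— Configuration A (φ=+21.9°):
cos H₀ = −tan(+21.9°) tan(-17.600°) = 0.1275, H₀ = 1.4429 rad.
Bracket: H₀ sin φ sin δ + cos φ cos δ sin H₀ = 1.4429×0.37299×-0.30237 + 0.92784×0.95319×0.99184 = -0.162732 + 0.877191 = 0.714459.
Q̄ = (S₀/π) × [bracket] = (466/π) × 0.714459 = 105.98 W/m².
— Configuration B (φ=+21.9°):
Solar longitude: λ_s = 360° × (298 − 13)/463.40 = 221.407°.
sin δ = sin 56.70° × sin 221.407° = -0.55281, so δ = -33.560°.
cos H₀ = −tan(+21.9°) tan(-33.560°) = 0.2667, H₀ = 1.3009 rad.
Bracket: H₀ sin φ sin δ + cos φ cos δ sin H₀ = 1.3009×0.37299×-0.55281 + 0.92784×0.83331×0.96379 = -0.268236 + 0.745182 = 0.476946.
Q̄ = (S₀/π) × [bracket] = (466/π) × 0.476946 = 70.747 W/m².
Ratio Q̄_A / Q̄_B = 105.98 / 70.747 = 1.498.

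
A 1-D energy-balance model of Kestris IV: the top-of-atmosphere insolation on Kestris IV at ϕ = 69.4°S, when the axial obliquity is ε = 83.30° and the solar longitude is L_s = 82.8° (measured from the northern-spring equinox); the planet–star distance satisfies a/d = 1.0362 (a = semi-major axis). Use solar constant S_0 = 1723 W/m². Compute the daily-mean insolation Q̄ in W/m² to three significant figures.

Solar declination: sin δ = sin ε · sin L_s = sin 83.30° × sin 82.8° = 0.98534, so δ = +80.177°.
cos h₀ = −tan(-69.4°) tan(+80.177°) = 15.3655 ≥ 1 ⇒ polar night, h₀ = 0 and Q̄ = 0.
Inverse-square distance factor (a/d)² = 1.0362² = 1.073710.

Q̄ ≈ 0.00 W/m²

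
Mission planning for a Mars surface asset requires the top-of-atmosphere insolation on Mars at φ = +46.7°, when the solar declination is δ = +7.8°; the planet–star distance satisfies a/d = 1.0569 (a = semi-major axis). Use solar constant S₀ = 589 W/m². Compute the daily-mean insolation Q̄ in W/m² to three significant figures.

cos H₀ = −tan(+46.7°) tan(+7.800°) = -0.1454, H₀ = 1.7167 rad.
Bracket: H₀ sin φ sin δ + cos φ cos δ sin H₀ = 1.7167×0.72777×0.13572 + 0.68582×0.99075×0.98938 = 0.169564 + 0.672260 = 0.841824.
Inverse-square distance factor (a/d)² = 1.0569² = 1.117038.
Q̄ = (S₀/π) × 1.117038 × [bracket] = (589/π) × 1.117038 × 0.841824 = 176.3 W/m².

Q̄ ≈ 176 W/m²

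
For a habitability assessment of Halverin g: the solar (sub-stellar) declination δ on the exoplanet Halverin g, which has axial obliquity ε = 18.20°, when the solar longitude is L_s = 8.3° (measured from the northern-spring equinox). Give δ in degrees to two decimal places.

sin δ = sin ε · sin L_s = sin 18.20° × sin 8.3° = 0.045087.
δ = arcsin(0.045087) = +2.58°.

δ = +2.58°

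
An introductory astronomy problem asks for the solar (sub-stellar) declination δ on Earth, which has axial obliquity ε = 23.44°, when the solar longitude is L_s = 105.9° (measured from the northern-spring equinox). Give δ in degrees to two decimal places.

δ = +22.49°

sin δ = sin ε · sin L_s = sin 23.44° × sin 105.9° = 0.382570.
δ = arcsin(0.382570) = +22.49°.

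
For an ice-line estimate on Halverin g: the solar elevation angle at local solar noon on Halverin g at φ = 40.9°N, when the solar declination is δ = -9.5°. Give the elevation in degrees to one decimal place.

39.6°

At local noon the hour angle is zero, so the zenith angle equals |φ − δ| = |+40.9° − (-9.500°)| = 50.400°.
Elevation = 90° − 50.400° = 39.6°.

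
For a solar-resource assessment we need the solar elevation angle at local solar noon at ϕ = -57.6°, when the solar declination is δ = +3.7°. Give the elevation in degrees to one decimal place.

At local noon the hour angle is zero, so the zenith angle equals |ϕ − δ| = |-57.6° − (+3.700°)| = 61.300°.
Elevation = 90° − 61.300° = 28.7°.

28.7°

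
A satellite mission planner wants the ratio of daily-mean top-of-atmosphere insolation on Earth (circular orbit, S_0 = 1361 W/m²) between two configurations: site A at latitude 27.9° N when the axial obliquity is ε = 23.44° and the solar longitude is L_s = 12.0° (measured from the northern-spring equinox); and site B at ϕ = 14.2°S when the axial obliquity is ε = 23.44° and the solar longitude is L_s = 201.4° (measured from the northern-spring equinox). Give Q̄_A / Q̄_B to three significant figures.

Q̄_A / Q̄_B ≈ 0.928

— Configuration A (ϕ=+27.9°):
Solar declination: sin δ = sin ε · sin L_s = sin 23.44° × sin 12.0° = 0.08270, so δ = +4.744°.
cos h₀ = −tan(+27.9°) tan(+4.744°) = -0.0439, h₀ = 1.6148 rad.
Bracket: h₀ sin ϕ sin δ + cos ϕ cos δ sin h₀ = 1.6148×0.46793×0.08270 + 0.88377×0.99657×0.99903 = 0.062489 + 0.879884 = 0.942373.
Q̄ = (S_0/π) × [bracket] = (1361/π) × 0.942373 = 408.25 W/m².
— Configuration B (ϕ=-14.2°):
Solar declination: sin δ = sin ε · sin L_s = sin 23.44° × sin 201.4° = -0.14514, so δ = -8.346°.
cos h₀ = −tan(-14.2°) tan(-8.346°) = -0.0371, h₀ = 1.6079 rad.
Bracket: h₀ sin ϕ sin δ + cos ϕ cos δ sin h₀ = 1.6079×-0.24531×-0.14514 + 0.96945×0.98941×0.99931 = 0.057248 + 0.958522 = 1.015770.
Q̄ = (S_0/π) × [bracket] = (1361/π) × 1.015770 = 440.05 W/m².
Ratio Q̄_A / Q̄_B = 408.25 / 440.05 = 0.9277.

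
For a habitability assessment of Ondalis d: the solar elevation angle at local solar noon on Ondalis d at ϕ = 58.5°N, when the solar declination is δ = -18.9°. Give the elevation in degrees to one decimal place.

At local noon the hour angle is zero, so the zenith angle equals |ϕ − δ| = |+58.5° − (-18.900°)| = 77.400°.
Elevation = 90° − 77.400° = 12.6°.

12.6°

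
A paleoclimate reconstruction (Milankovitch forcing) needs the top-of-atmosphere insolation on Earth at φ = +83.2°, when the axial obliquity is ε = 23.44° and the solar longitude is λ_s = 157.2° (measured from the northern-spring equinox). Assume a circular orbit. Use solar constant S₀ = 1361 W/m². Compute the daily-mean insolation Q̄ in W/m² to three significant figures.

Solar declination: sin δ = sin ε · sin λ_s = sin 23.44° × sin 157.2° = 0.15415, so δ = +8.867°.
cos H₀ = −tan(+83.2°) tan(+8.867°) = -1.3084 ≤ −1 ⇒ polar day, H₀ = π.
Bracket: H₀ sin φ sin δ + cos φ cos δ sin H₀ = 3.1416×0.99297×0.15415 + 0.11840×0.98805×0.00000 = 0.480873 + 0.000000 = 0.480873.
Q̄ = (S₀/π) × [bracket] = (1361/π) × 0.480873 = 208.3 W/m².

Q̄ ≈ 208 W/m²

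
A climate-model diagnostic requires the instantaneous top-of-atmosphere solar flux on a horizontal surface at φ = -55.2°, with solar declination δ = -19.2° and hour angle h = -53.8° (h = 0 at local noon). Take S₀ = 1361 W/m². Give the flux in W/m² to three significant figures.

cos θ_z = sin φ sin δ + cos φ cos δ cos h = 0.270049 + 0.318318 = 0.588367.
Flux = S₀ · cos θ_z = 1361 × 0.588367 = 800.8 W/m².

801 W/m²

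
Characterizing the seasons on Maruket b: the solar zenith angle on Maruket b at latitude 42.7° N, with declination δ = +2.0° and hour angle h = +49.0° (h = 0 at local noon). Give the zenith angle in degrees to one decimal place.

cos θ_z = sin φ sin δ + cos φ cos δ cos h = 0.023667 + 0.481854 = 0.505521.
θ_z = arccos(0.505521) = 59.6°.

θ_z = 59.6°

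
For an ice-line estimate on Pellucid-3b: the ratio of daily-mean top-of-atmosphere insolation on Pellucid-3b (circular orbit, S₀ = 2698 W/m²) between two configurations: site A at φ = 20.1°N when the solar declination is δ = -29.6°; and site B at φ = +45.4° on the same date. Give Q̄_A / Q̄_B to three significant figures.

— Configuration A (φ=+20.1°):
cos H₀ = −tan(+20.1°) tan(-29.600°) = 0.2079, H₀ = 1.3614 rad.
Bracket: H₀ sin φ sin δ + cos φ cos δ sin H₀ = 1.3614×0.34366×-0.49394 + 0.93909×0.86949×0.97815 = -0.231094 + 0.798688 = 0.567594.
Q̄ = (S₀/π) × [bracket] = (2698/π) × 0.567594 = 487.45 W/m².
— Configuration B (φ=+45.4°):
cos H₀ = −tan(+45.4°) tan(-29.600°) = 0.5761, H₀ = 0.9569 rad.
Bracket: H₀ sin φ sin δ + cos φ cos δ sin H₀ = 0.9569×0.71203×-0.49394 + 0.70215×0.86949×0.81740 = -0.336542 + 0.499033 = 0.162491.
Q̄ = (S₀/π) × [bracket] = (2698/π) × 0.162491 = 139.55 W/m².
Ratio Q̄_A / Q̄_B = 487.45 / 139.55 = 3.493.

Q̄_A / Q̄_B ≈ 3.49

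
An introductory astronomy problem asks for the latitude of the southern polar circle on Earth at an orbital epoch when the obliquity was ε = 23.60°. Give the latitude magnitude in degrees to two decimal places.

The polar circle is the lowest latitude that experiences at least one full rotation of continuous darkness at the northern-summer solstice; it lies at |ϕ| = 90° − ε = 90° − 23.60° = 66.40°.

66.40°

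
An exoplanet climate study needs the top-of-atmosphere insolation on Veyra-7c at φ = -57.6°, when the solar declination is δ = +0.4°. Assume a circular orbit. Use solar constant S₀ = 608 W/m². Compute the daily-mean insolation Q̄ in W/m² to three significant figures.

cos H₀ = −tan(-57.6°) tan(+0.400°) = 0.0110, H₀ = 1.5598 rad.
Bracket: H₀ sin φ sin δ + cos φ cos δ sin H₀ = 1.5598×-0.84433×0.00698 + 0.53583×0.99998×0.99994 = -0.009193 + 0.535787 = 0.526594.
Q̄ = (S₀/π) × [bracket] = (608/π) × 0.526594 = 101.9 W/m².

Q̄ ≈ 102 W/m²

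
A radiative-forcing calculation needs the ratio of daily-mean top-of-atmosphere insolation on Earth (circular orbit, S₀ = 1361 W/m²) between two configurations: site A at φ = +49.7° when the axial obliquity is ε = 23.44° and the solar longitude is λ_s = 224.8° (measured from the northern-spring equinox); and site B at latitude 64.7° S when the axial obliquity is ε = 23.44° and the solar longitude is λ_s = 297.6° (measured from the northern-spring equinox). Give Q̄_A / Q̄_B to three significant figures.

Q̄_A / Q̄_B ≈ 0.311

— Configuration A (φ=+49.7°):
Solar declination: sin δ = sin ε · sin λ_s = sin 23.44° × sin 224.8° = -0.28030, so δ = -16.278°.
cos H₀ = −tan(+49.7°) tan(-16.278°) = 0.3443, H₀ = 1.2193 rad.
Bracket: H₀ sin φ sin δ + cos φ cos δ sin H₀ = 1.2193×0.76267×-0.28030 + 0.64679×0.95991×0.93885 = -0.260658 + 0.582895 = 0.322237.
Q̄ = (S₀/π) × [bracket] = (1361/π) × 0.322237 = 139.60 W/m².
— Configuration B (φ=-64.7°):
Solar declination: sin δ = sin ε · sin λ_s = sin 23.44° × sin 297.6° = -0.35252, so δ = -20.642°.
cos H₀ = −tan(-64.7°) tan(-20.642°) = -0.7969, H₀ = 2.4930 rad.
Bracket: H₀ sin φ sin δ + cos φ cos δ sin H₀ = 2.4930×-0.90408×-0.35252 + 0.42736×0.93580×0.60408 = 0.794535 + 0.241586 = 1.036121.
Q̄ = (S₀/π) × [bracket] = (1361/π) × 1.036121 = 448.87 W/m².
Ratio Q̄_A / Q̄_B = 139.60 / 448.87 = 0.3110.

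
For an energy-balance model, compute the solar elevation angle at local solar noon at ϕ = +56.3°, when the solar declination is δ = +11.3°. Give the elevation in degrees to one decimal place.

45.0°

At local noon the hour angle is zero, so the zenith angle equals |ϕ − δ| = |+56.3° − (+11.300°)| = 45.000°.
Elevation = 90° − 45.000° = 45.0°.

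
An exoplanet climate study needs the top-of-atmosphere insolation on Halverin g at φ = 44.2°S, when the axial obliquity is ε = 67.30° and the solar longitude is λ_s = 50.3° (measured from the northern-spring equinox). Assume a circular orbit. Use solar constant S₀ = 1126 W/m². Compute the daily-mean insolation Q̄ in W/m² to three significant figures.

Q̄ ≈ 0.486 W/m²

Solar declination: sin δ = sin ε · sin λ_s = sin 67.30° × sin 50.3° = 0.70980, so δ = +45.219°.
cos H₀ = −tan(-44.2°) tan(+45.219°) = 0.9799, H₀ = 0.2008 rad.
Bracket: H₀ sin φ sin δ + cos φ cos δ sin H₀ = 0.2008×-0.69717×0.70980 + 0.71691×0.70440×0.19945 = -0.099366 + 0.100721 = 0.001355.
Q̄ = (S₀/π) × [bracket] = (1126/π) × 0.001355 = 0.4857 W/m².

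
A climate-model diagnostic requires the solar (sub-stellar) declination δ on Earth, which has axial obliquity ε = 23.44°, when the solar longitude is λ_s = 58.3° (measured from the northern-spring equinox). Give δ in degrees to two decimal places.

δ = +19.78°

sin δ = sin ε · sin λ_s = sin 23.44° × sin 58.3° = 0.338443.
δ = arcsin(0.338443) = +19.78°.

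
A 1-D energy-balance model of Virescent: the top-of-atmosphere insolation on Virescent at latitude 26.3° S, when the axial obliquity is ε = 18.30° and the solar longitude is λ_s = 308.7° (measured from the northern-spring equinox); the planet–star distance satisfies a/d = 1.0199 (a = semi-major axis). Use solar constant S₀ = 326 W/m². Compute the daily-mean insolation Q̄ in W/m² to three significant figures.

Solar declination: sin δ = sin ε · sin λ_s = sin 18.30° × sin 308.7° = -0.24505, so δ = -14.185°.
cos H₀ = −tan(-26.3°) tan(-14.185°) = -0.1249, H₀ = 1.6960 rad.
Bracket: H₀ sin φ sin δ + cos φ cos δ sin H₀ = 1.6960×-0.44307×-0.24505 + 0.89649×0.96951×0.99217 = 0.184142 + 0.862351 = 1.046493.
Inverse-square distance factor (a/d)² = 1.0199² = 1.040196.
Q̄ = (S₀/π) × 1.040196 × [bracket] = (326/π) × 1.040196 × 1.046493 = 113.0 W/m².

Q̄ ≈ 113 W/m²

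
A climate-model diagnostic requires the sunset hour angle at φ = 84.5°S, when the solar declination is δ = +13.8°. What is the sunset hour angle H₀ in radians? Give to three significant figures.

H₀ = 0.00 rad

cos H₀ = −tan φ · tan δ = 2.5509 ≥ 1, so the Sun never rises (polar night) and H₀ = 0.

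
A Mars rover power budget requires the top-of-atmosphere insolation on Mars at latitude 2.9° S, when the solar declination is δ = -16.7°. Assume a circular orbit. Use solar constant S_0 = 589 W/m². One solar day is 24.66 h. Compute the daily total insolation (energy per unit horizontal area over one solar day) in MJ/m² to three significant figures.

cos h₀ = −tan(-2.9°) tan(-16.700°) = -0.0152, h₀ = 1.5860 rad.
Bracket: h₀ sin ϕ sin δ + cos ϕ cos δ sin h₀ = 1.5860×-0.05059×-0.28736 + 0.99872×0.95782×0.99988 = 0.023057 + 0.956479 = 0.979536.
Q̄ = (S_0/π) × [bracket] = (589/π) × 0.979536 = 183.65 W/m².
Daily total = Q̄ × 24.66 h × 3600 s/h = 183.65 × 24.66 × 3600 / 10⁶ = 16.30 MJ/m².

16.3 MJ/m²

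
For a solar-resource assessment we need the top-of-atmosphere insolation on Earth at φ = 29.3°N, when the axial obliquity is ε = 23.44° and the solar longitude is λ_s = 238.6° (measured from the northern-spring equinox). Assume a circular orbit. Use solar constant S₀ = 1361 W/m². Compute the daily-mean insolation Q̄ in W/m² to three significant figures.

Q̄ ≈ 250 W/m²

Solar declination: sin δ = sin ε · sin λ_s = sin 23.44° × sin 238.6° = -0.33953, so δ = -19.848°.
cos H₀ = −tan(+29.3°) tan(-19.848°) = 0.2026, H₀ = 1.3668 rad.
Bracket: H₀ sin φ sin δ + cos φ cos δ sin H₀ = 1.3668×0.48938×-0.33953 + 0.87207×0.94059×0.97927 = -0.227106 + 0.803256 = 0.576150.
Q̄ = (S₀/π) × [bracket] = (1361/π) × 0.576150 = 249.6 W/m².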